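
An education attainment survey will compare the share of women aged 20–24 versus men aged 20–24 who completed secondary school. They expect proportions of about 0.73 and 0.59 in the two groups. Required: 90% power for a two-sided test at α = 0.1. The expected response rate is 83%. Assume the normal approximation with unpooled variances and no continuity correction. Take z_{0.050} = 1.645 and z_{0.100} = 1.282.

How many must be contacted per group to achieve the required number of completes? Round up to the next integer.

n = (z_{α/2} + z_β)² · [p₁(1−p₁) + p₂(1−p₂)] / (p₁ − p₂)²
  = (1.645 + 1.282)² · (0.73·0.27 + 0.59·0.41) / (0.14)²
  = (2.927)² · (0.1971 + 0.2419) / 0.0196
  = 8.5673 · 0.4390 / 0.0196
  = 191.89
Adjust for 83% response: 191.89 / 0.83 = 231.19.
Round up → n = 232 per group.

n = 232 per group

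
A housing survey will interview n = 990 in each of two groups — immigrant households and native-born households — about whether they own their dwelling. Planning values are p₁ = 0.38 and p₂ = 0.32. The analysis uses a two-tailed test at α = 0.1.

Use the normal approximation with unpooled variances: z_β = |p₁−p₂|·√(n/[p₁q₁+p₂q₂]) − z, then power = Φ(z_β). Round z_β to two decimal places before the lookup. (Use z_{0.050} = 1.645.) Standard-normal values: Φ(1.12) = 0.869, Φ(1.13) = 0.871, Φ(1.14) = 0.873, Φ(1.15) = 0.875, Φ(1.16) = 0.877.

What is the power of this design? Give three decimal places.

Power ≈ 0.877

z_β = |p₁−p₂|·√(n/[p₁q₁+p₂q₂]) − z_{α/2}
    = 0.06 · √(990/0.4532) − 1.645
    = 0.06 · 46.7383 − 1.645
    = 2.8043 − 1.645 = 1.1593 → 1.16
Power = Φ(1.16) = 0.877.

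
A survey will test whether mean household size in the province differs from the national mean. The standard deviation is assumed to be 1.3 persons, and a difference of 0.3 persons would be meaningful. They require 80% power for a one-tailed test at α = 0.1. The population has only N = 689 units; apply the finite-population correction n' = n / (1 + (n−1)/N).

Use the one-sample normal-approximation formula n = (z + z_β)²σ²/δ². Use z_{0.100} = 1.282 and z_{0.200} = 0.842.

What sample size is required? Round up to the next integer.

n = 76

n = (z_α + z_β)² · σ² / δ²
  = (1.282 + 0.842)² · 1.3² / 0.3²
  = 4.5114 · 1.69 / 0.09
  = 84.71
Finite-population correction (N = 689): 84.71 / (1 + (84.71 − 1)/689) = 75.54.
Round up → n = 76.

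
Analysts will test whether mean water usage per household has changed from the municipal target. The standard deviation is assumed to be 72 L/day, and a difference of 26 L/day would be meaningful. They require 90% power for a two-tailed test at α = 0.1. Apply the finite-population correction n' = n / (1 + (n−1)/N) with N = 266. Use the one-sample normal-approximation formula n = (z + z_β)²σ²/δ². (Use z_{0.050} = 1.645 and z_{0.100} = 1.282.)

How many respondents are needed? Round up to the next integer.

n = 53

n = (z_{α/2} + z_β)² · σ² / δ²
  = (1.645 + 1.282)² · 72² / 26²
  = 8.5673 · 5184 / 676
  = 65.70
Finite-population correction (N = 266): 65.70 / (1 + (65.70 − 1)/266) = 52.85.
Round up → n = 53.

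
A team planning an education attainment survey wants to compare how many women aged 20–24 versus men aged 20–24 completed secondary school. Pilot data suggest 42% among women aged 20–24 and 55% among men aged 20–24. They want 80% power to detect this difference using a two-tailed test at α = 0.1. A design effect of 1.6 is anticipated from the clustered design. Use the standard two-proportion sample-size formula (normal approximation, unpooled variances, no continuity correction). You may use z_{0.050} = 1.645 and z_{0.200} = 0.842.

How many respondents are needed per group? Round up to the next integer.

n = (z_{α/2} + z_β)² · [p₁(1−p₁) + p₂(1−p₂)] / (p₁ − p₂)²
  = (1.645 + 0.842)² · (0.42·0.58 + 0.55·0.45) / (-0.13)²
  = (2.487)² · (0.2436 + 0.2475) / 0.0169
  = 6.1852 · 0.4911 / 0.0169
  = 179.74
Design effect: 1.6 × 179.74 = 287.58.
Round up → n = 288 per group.

n = 288 per group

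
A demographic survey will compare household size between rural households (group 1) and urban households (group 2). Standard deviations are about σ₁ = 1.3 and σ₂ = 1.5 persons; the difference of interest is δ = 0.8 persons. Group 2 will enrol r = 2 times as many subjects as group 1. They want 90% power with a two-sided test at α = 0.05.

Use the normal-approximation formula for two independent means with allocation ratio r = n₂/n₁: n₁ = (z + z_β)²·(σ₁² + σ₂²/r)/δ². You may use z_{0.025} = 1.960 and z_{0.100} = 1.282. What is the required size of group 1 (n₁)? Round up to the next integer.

n₁ = (z_{α/2} + z_β)² · (σ₁² + σ₂²/r) / δ²
   = (1.960 + 1.282)² · (1.3² + 1.5²/2) / 0.8²
   = 10.5106 · (1.69 + 1.125) / 0.64
   = 10.5106 · 2.815 / 0.64
   = 46.23
Round up → n₁ = 47; n₂ = r·n₁ = 2 × 47 = 94.

n₁ = 47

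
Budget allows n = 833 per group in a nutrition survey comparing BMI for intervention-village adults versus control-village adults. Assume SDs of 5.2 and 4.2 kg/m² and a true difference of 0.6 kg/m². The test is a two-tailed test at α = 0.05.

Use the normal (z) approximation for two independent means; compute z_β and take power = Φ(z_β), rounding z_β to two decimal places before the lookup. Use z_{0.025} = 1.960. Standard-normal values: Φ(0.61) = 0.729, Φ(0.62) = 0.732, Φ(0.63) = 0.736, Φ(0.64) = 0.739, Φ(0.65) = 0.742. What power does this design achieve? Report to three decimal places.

Power ≈ 0.736

z_β = δ·√(n/(σ₁²+σ₂²)) − z_{α/2}
    = 0.6 · √(833/44.68) − 1.960
    = 0.6 · 4.31783 − 1.960
    = 2.5907 − 1.960 = 0.6307 → 0.63
Power = Φ(0.63) = 0.736.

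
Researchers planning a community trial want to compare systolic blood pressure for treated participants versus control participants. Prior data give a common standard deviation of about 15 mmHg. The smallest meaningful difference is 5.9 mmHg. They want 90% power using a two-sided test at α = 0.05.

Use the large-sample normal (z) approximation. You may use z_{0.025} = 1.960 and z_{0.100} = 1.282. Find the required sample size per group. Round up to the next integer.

n = 136 per group

n = (z_{α/2} + z_β)² · (σ₁² + σ₂²) / δ²
  = (1.960 + 1.282)² · (2·15² = 450) / 5.9²
  = 10.5106 · 450 / 34.81
  = 135.87
Round up → n = 136 per group.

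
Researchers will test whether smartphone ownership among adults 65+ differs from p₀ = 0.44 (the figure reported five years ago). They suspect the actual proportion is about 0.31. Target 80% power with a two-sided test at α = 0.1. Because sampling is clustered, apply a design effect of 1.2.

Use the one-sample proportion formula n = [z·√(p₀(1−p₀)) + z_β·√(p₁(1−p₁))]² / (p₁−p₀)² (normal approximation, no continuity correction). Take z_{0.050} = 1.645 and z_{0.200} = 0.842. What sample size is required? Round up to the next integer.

n = 104

n = [z_{α/2}·√(p₀q₀) + z_β·√(p₁q₁)]² / (p₁ − p₀)²
  = [1.645·√(0.44·0.56) + 0.842·√(0.31·0.69)]² / (-0.13)²
  = [1.645·0.4964 + 0.842·0.4625]² / 0.0169
  = [1.2060]² / 0.0169
  = 86.06
Design effect: 1.2 × 86.06 = 103.27.
Round up → n = 104.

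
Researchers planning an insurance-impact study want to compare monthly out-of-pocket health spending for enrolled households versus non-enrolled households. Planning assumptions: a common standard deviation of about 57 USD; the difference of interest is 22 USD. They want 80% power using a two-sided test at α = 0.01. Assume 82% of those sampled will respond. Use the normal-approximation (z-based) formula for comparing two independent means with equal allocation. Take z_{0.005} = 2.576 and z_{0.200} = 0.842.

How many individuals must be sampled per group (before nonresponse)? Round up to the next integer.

n = (z_{α/2} + z_β)² · (σ₁² + σ₂²) / δ²
  = (2.576 + 0.842)² · (2·57² = 6498) / 22²
  = 11.6827 · 6498 / 484
  = 156.85
Adjust for 82% response: 156.85 / 0.82 = 191.28.
Round up → n = 192 per group.

n = 192 per group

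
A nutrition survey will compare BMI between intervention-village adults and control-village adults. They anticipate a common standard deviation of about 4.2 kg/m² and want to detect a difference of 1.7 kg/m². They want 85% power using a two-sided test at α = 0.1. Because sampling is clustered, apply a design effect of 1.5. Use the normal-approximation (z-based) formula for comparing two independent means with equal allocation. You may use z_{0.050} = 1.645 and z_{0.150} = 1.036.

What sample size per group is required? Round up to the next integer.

n = 132 per group

n = (z_{α/2} + z_β)² · (σ₁² + σ₂²) / δ²
  = (1.645 + 1.036)² · (2·4.2² = 35.28) / 1.7²
  = 7.1878 · 35.28 / 2.89
  = 87.75
Design effect: 1.5 × 87.75 = 131.62.
Round up → n = 132 per group.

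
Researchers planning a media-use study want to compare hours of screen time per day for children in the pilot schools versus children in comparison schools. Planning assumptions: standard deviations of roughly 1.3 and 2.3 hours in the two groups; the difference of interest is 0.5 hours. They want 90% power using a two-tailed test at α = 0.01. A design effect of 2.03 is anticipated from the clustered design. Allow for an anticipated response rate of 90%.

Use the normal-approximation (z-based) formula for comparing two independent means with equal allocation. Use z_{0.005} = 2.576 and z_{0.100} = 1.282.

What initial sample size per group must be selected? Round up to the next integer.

n = (z_{α/2} + z_β)² · (σ₁² + σ₂²) / δ²
  = (2.576 + 1.282)² · (1.3² + 2.3² = 6.98) / 0.5²
  = 14.8842 · 6.98 / 0.25
  = 415.57
Design effect: 2.03 × 415.57 = 843.60.
Adjust for 90% response: 843.60 / 0.90 = 937.33.
Round up → n = 938 per group.

n = 938 per group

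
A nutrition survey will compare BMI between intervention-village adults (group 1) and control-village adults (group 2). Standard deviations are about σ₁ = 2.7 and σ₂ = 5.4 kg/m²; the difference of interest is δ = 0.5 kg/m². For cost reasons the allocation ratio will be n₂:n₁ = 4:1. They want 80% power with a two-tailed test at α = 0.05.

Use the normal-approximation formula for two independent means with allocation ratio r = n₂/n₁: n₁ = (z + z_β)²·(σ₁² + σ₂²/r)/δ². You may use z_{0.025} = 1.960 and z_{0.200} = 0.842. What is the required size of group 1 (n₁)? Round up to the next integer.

n₁ = (z_{α/2} + z_β)² · (σ₁² + σ₂²/r) / δ²
   = (1.960 + 0.842)² · (2.7² + 5.4²/4) / 0.5²
   = 7.8512 · (7.29 + 7.29) / 0.25
   = 7.8512 · 14.58 / 0.25
   = 457.88
Round up → n₁ = 458; n₂ = r·n₁ = 4 × 458 = 1832.

n₁ = 458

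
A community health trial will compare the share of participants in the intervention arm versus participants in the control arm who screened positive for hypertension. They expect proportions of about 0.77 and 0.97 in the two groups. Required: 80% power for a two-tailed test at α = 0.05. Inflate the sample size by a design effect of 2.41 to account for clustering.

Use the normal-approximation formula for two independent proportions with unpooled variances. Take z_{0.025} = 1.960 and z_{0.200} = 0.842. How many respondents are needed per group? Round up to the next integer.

n = (z_{α/2} + z_β)² · [p₁(1−p₁) + p₂(1−p₂)] / (p₁ − p₂)²
  = (1.960 + 0.842)² · (0.77·0.23 + 0.97·0.03) / (-0.20)²
  = (2.802)² · (0.1771 + 0.0291) / 0.0400
  = 7.8512 · 0.2062 / 0.0400
  = 40.47
Design effect: 2.41 × 40.47 = 97.54.
Round up → n = 98 per group.

n = 98 per group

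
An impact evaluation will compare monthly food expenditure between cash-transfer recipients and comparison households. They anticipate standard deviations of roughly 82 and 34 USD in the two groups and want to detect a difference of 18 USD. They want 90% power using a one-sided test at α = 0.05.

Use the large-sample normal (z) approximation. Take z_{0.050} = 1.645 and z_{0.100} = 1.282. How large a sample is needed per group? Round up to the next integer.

n = 209 per group

n = (z_α + z_β)² · (σ₁² + σ₂²) / δ²
  = (1.645 + 1.282)² · (82² + 34² = 7880) / 18²
  = 8.5673 · 7880 / 324
  = 208.37
Round up → n = 209 per group.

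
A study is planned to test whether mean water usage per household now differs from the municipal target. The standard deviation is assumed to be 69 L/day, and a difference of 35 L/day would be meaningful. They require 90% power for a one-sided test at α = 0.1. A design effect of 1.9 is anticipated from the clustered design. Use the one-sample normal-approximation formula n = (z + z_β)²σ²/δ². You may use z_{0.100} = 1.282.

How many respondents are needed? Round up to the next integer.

n = (z_α + z_β)² · σ² / δ²
  = (1.282 + 1.282)² · 69² / 35²
  = 6.5741 · 4761 / 1225
  = 25.55
Design effect: 1.9 × 25.55 = 48.55.
Round up → n = 49.

n = 49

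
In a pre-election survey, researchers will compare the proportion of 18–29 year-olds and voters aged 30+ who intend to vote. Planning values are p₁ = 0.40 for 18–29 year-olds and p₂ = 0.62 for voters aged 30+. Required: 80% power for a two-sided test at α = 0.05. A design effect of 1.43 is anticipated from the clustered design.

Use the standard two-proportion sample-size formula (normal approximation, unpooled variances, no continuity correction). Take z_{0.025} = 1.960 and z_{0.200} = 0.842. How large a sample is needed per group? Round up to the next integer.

n = 111 per group

n = (z_{α/2} + z_β)² · [p₁(1−p₁) + p₂(1−p₂)] / (p₁ − p₂)²
  = (1.960 + 0.842)² · (0.40·0.60 + 0.62·0.38) / (-0.22)²
  = (2.802)² · (0.2400 + 0.2356) / 0.0484
  = 7.8512 · 0.4756 / 0.0484
  = 77.15
Design effect: 1.43 × 77.15 = 110.32.
Round up → n = 111 per group.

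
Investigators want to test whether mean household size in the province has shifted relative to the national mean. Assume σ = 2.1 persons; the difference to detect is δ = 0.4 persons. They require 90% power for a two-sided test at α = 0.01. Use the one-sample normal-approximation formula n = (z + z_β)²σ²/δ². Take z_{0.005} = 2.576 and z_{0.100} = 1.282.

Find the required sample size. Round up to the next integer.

n = (z_{α/2} + z_β)² · σ² / δ²
  = (2.576 + 1.282)² · 2.1² / 0.4²
  = 14.8842 · 4.41 / 0.16
  = 410.24
Round up → n = 411.

n = 411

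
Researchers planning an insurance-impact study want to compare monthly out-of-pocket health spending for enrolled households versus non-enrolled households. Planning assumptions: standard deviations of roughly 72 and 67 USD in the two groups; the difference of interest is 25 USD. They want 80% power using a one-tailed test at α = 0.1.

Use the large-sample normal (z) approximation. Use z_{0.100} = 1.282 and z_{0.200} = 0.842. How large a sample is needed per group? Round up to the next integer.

n = 70 per group

n = (z_α + z_β)² · (σ₁² + σ₂²) / δ²
  = (1.282 + 0.842)² · (72² + 67² = 9673) / 25²
  = 4.5114 · 9673 / 625
  = 69.82
Round up → n = 70 per group.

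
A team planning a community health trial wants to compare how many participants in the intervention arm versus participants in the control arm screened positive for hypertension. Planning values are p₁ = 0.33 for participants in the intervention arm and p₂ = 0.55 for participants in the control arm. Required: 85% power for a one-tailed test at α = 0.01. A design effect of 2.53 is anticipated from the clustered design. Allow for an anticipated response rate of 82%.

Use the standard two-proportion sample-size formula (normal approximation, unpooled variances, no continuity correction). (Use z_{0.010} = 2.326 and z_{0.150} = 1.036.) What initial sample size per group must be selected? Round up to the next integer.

n = 338 per group

n = (z_α + z_β)² · [p₁(1−p₁) + p₂(1−p₂)] / (p₁ − p₂)²
  = (2.326 + 1.036)² · (0.33·0.67 + 0.55·0.45) / (-0.22)²
  = (3.362)² · (0.2211 + 0.2475) / 0.0484
  = 11.3030 · 0.4686 / 0.0484
  = 109.43
Design effect: 2.53 × 109.43 = 276.87.
Adjust for 82% response: 276.87 / 0.82 = 337.64.
Round up → n = 338 per group.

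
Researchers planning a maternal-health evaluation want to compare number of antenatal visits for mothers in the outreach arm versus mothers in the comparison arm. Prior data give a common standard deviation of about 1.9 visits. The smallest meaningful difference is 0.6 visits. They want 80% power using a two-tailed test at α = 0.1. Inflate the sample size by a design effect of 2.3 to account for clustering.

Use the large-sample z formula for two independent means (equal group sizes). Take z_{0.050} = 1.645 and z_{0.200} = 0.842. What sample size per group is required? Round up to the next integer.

n = (z_{α/2} + z_β)² · (σ₁² + σ₂²) / δ²
  = (1.645 + 0.842)² · (2·1.9² = 7.22) / 0.6²
  = 6.1852 · 7.22 / 0.36
  = 124.05
Design effect: 2.3 × 124.05 = 285.31.
Round up → n = 286 per group.

n = 286 per group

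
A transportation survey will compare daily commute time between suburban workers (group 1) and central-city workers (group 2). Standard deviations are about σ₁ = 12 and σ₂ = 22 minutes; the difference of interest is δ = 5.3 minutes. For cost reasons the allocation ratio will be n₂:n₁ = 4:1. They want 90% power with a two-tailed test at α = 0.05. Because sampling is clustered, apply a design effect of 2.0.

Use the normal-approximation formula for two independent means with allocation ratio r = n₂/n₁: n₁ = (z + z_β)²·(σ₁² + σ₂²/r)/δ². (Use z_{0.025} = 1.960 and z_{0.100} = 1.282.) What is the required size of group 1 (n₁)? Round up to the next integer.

n₁ = 199

n₁ = (z_{α/2} + z_β)² · (σ₁² + σ₂²/r) / δ²
   = (1.960 + 1.282)² · (12² + 22²/4) / 5.3²
   = 10.5106 · (144 + 121) / 28.09
   = 10.5106 · 265 / 28.09
   = 99.16
Design effect: 2.0 × 99.16 = 198.31.
Round up → n₁ = 199; n₂ = r·n₁ = 4 × 199 = 796.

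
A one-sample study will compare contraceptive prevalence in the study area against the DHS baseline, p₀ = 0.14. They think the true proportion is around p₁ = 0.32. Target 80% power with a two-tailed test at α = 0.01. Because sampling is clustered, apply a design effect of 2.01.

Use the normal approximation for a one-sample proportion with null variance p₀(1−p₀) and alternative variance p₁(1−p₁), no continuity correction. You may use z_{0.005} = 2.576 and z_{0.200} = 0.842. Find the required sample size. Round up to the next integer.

n = 103

n = [z_{α/2}·√(p₀q₀) + z_β·√(p₁q₁)]² / (p₁ − p₀)²
  = [2.576·√(0.14·0.86) + 0.842·√(0.32·0.68)]² / (0.18)²
  = [2.576·0.3470 + 0.842·0.4665]² / 0.0324
  = [1.2866]² / 0.0324
  = 51.09
Design effect: 2.01 × 51.09 = 102.69.
Round up → n = 103.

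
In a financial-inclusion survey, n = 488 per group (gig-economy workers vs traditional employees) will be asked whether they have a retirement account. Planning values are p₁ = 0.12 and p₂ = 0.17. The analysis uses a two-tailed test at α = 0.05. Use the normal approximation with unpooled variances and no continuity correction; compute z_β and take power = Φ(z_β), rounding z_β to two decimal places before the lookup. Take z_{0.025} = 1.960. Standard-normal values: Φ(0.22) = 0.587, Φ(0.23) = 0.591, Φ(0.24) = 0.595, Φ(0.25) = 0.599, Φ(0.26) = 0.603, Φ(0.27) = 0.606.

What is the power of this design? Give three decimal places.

Power ≈ 0.603

z_β = |p₁−p₂|·√(n/[p₁q₁+p₂q₂]) − z_{α/2}
    = 0.05 · √(488/0.2467) − 1.960
    = 0.05 · 44.4760 − 1.960
    = 2.2238 − 1.960 = 0.2638 → 0.26
Power = Φ(0.26) = 0.603.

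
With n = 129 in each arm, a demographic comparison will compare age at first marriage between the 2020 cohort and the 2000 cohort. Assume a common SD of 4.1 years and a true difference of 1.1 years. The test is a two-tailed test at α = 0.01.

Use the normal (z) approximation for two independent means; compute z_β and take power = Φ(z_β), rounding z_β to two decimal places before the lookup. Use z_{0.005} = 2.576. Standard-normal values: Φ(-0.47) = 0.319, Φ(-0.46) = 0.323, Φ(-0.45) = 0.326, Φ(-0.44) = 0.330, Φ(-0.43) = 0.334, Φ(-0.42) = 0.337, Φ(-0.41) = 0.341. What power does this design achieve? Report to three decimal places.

z_β = δ·√(n/(σ₁²+σ₂²)) − z_{α/2}
    = 1.1 · √(129/33.62) − 2.576
    = 1.1 · 1.95883 − 2.576
    = 2.1547 − 2.576 = -0.4213 → -0.42
Power = Φ(-0.42) = 0.337.

Power ≈ 0.337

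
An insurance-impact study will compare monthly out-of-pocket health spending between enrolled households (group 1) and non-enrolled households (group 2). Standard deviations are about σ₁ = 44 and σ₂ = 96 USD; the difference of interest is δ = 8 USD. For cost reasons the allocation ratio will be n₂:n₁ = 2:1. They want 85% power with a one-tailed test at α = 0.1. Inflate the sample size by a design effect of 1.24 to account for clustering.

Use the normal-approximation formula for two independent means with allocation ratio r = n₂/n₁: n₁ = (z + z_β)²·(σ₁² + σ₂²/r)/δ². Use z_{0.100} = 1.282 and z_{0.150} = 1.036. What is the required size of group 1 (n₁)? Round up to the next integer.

n₁ = (z_α + z_β)² · (σ₁² + σ₂²/r) / δ²
   = (1.282 + 1.036)² · (44² + 96²/2) / 8²
   = 5.3731 · (1936 + 4608) / 64
   = 5.3731 · 6544 / 64
   = 549.40
Design effect: 1.24 × 549.40 = 681.26.
Round up → n₁ = 682; n₂ = r·n₁ = 2 × 682 = 1364.

n₁ = 682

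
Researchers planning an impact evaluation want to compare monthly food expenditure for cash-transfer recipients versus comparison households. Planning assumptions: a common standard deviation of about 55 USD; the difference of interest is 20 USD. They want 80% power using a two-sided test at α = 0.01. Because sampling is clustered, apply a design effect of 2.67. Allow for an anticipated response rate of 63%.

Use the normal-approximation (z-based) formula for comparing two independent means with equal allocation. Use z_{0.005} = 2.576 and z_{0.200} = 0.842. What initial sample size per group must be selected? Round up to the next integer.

n = (z_{α/2} + z_β)² · (σ₁² + σ₂²) / δ²
  = (2.576 + 0.842)² · (2·55² = 6050) / 20²
  = 11.6827 · 6050 / 400
  = 176.70
Design effect: 2.67 × 176.70 = 471.79.
Adjust for 63% response: 471.79 / 0.63 = 748.88.
Round up → n = 749 per group.

n = 749 per group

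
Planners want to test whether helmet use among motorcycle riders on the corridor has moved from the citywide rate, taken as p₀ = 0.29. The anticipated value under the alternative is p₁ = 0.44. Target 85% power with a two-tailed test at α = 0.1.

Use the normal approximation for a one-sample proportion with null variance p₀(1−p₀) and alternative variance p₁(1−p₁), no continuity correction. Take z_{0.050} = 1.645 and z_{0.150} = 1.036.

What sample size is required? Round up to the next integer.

n = [z_{α/2}·√(p₀q₀) + z_β·√(p₁q₁)]² / (p₁ − p₀)²
  = [1.645·√(0.29·0.71) + 1.036·√(0.44·0.56)]² / (0.15)²
  = [1.645·0.4538 + 1.036·0.4964]² / 0.0225
  = [1.2607]² / 0.0225
  = 70.64
Round up → n = 71.

n = 71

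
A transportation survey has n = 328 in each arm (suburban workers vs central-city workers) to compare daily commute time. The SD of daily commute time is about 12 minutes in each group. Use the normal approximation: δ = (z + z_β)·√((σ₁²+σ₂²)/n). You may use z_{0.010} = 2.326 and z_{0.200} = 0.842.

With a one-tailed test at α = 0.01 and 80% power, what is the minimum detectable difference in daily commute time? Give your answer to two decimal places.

Minimum detectable difference ≈ 2.97 minutes

δ = (z_α + z_β) · √((σ₁²+σ₂²)/n)
  = (2.326 + 0.842) · √(288/328)
  = 3.168 · √0.87805
  = 3.168 · 0.9370
  = 2.9686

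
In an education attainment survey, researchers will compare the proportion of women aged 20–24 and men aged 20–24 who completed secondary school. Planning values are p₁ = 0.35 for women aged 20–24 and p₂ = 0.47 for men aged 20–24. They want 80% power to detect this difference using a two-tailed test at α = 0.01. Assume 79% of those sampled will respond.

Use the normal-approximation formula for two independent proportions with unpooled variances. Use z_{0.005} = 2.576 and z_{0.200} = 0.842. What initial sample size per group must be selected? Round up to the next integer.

n = (z_{α/2} + z_β)² · [p₁(1−p₁) + p₂(1−p₂)] / (p₁ − p₂)²
  = (2.576 + 0.842)² · (0.35·0.65 + 0.47·0.53) / (-0.12)²
  = (3.418)² · (0.2275 + 0.2491) / 0.0144
  = 11.6827 · 0.4766 / 0.0144
  = 386.67
Adjust for 79% response: 386.67 / 0.79 = 489.45.
Round up → n = 490 per group.

n = 490 per group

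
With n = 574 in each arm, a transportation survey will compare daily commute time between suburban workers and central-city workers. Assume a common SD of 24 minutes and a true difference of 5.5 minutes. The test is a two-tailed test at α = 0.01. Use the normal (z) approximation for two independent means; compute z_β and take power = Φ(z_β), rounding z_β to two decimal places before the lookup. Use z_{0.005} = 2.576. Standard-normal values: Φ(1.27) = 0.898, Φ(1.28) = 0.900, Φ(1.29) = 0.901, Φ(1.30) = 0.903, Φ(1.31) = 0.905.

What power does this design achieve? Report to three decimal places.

Power ≈ 0.905

z_β = δ·√(n/(σ₁²+σ₂²)) − z_{α/2}
    = 5.5 · √(574/1152) − 2.576
    = 5.5 · 0.70588 − 2.576
    = 3.8823 − 2.576 = 1.3063 → 1.31
Power = Φ(1.31) = 0.905.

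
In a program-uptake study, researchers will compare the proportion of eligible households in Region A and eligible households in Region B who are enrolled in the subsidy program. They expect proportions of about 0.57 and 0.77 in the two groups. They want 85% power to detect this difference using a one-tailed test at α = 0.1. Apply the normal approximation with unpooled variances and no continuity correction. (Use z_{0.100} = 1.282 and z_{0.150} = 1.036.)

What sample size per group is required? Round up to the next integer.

n = (z_α + z_β)² · [p₁(1−p₁) + p₂(1−p₂)] / (p₁ − p₂)²
  = (1.282 + 1.036)² · (0.57·0.43 + 0.77·0.23) / (-0.20)²
  = (2.318)² · (0.2451 + 0.1771) / 0.0400
  = 5.3731 · 0.4222 / 0.0400
  = 56.71
Round up → n = 57 per group.

n = 57 per group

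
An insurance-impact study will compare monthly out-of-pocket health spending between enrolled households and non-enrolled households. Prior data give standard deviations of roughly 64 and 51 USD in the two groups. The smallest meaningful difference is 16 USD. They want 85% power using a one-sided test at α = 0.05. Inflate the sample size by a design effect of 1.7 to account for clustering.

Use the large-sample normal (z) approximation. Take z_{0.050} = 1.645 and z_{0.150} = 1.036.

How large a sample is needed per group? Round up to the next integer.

n = (z_α + z_β)² · (σ₁² + σ₂²) / δ²
  = (1.645 + 1.036)² · (64² + 51² = 6697) / 16²
  = 7.1878 · 6697 / 256
  = 188.03
Design effect: 1.7 × 188.03 = 319.66.
Round up → n = 320 per group.

n = 320 per group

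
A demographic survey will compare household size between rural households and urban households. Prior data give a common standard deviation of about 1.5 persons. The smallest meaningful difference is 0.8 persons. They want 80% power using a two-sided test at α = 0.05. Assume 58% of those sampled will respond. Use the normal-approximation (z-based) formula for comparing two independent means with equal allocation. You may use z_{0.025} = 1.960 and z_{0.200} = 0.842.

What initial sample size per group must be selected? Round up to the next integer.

n = (z_{α/2} + z_β)² · (σ₁² + σ₂²) / δ²
  = (1.960 + 0.842)² · (2·1.5² = 4.5) / 0.8²
  = 7.8512 · 4.5 / 0.64
  = 55.20
Adjust for 58% response: 55.20 / 0.58 = 95.18.
Round up → n = 96 per group.

n = 96 per group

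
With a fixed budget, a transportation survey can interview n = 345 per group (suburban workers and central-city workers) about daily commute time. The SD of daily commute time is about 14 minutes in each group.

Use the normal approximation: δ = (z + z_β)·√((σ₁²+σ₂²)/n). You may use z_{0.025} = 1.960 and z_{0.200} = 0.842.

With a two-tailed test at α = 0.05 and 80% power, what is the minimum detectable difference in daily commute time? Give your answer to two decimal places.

δ = (z_{α/2} + z_β) · √((σ₁²+σ₂²)/n)
  = (1.960 + 0.842) · √(392/345)
  = 2.802 · √1.1362
  = 2.802 · 1.0659
  = 2.9868

Minimum detectable difference ≈ 2.99 minutes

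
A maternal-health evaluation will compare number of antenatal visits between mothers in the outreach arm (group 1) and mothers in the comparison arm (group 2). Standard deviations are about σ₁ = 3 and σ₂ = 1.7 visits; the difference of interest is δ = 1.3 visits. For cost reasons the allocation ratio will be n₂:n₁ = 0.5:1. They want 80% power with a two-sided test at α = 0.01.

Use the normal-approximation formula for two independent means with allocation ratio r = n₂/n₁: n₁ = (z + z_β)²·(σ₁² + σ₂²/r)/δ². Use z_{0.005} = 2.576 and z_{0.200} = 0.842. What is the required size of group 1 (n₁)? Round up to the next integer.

n₁ = (z_{α/2} + z_β)² · (σ₁² + σ₂²/r) / δ²
   = (2.576 + 0.842)² · (3² + 1.7²/0.5) / 1.3²
   = 11.6827 · (9 + 5.78) / 1.69
   = 11.6827 · 14.78 / 1.69
   = 102.17
Round up → n₁ = 103; n₂ = r·n₁ = 0.5 × 103 = 52.

n₁ = 103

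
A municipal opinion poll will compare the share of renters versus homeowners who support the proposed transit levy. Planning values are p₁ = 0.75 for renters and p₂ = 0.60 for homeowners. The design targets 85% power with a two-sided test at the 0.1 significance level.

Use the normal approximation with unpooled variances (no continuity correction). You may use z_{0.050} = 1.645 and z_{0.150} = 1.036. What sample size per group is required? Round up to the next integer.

n = (z_{α/2} + z_β)² · [p₁(1−p₁) + p₂(1−p₂)] / (p₁ − p₂)²
  = (1.645 + 1.036)² · (0.75·0.25 + 0.60·0.40) / (0.15)²
  = (2.681)² · (0.1875 + 0.2400) / 0.0225
  = 7.1878 · 0.4275 / 0.0225
  = 136.57
Round up → n = 137 per group.

n = 137 per group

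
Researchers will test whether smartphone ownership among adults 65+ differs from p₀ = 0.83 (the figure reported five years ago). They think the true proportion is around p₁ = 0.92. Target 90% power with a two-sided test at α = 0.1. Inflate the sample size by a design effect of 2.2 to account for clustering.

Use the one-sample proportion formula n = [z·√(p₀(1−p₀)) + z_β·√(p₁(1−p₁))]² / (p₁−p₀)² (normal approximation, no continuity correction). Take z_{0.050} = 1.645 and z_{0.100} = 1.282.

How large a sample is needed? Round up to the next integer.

n = [z_{α/2}·√(p₀q₀) + z_β·√(p₁q₁)]² / (p₁ − p₀)²
  = [1.645·√(0.83·0.17) + 1.282·√(0.92·0.08)]² / (0.09)²
  = [1.645·0.3756 + 1.282·0.2713]² / 0.0081
  = [0.9657]² / 0.0081
  = 115.14
Design effect: 2.2 × 115.14 = 253.30.
Round up → n = 254.

n = 254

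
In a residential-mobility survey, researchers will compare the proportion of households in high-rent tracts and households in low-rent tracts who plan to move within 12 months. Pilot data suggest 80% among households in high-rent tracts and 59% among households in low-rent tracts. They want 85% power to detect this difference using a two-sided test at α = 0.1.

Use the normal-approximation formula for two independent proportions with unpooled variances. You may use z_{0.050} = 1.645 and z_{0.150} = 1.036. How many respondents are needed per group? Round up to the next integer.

n = (z_{α/2} + z_β)² · [p₁(1−p₁) + p₂(1−p₂)] / (p₁ − p₂)²
  = (1.645 + 1.036)² · (0.80·0.20 + 0.59·0.41) / (0.21)²
  = (2.681)² · (0.1600 + 0.2419) / 0.0441
  = 7.1878 · 0.4019 / 0.0441
  = 65.50
Round up → n = 66 per group.

n = 66 per group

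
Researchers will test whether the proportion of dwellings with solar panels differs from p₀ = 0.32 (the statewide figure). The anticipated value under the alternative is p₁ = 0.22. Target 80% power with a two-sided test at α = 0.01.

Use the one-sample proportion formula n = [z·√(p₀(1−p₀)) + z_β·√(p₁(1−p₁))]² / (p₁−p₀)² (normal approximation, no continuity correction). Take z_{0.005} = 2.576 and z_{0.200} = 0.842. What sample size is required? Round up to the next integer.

n = 241

n = [z_{α/2}·√(p₀q₀) + z_β·√(p₁q₁)]² / (p₁ − p₀)²
  = [2.576·√(0.32·0.68) + 0.842·√(0.22·0.78)]² / (-0.10)²
  = [2.576·0.4665 + 0.842·0.4142]² / 0.0100
  = [1.5504]² / 0.0100
  = 240.39
Round up → n = 241.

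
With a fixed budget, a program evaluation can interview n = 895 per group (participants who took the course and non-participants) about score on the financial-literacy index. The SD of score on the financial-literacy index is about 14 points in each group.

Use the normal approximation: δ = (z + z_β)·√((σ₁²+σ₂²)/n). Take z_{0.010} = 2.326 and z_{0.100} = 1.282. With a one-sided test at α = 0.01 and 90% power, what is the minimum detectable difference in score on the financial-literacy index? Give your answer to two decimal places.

δ = (z_α + z_β) · √((σ₁²+σ₂²)/n)
  = (2.326 + 1.282) · √(392/895)
  = 3.608 · √0.43799
  = 3.608 · 0.6618
  = 2.3878

Minimum detectable difference ≈ 2.39 points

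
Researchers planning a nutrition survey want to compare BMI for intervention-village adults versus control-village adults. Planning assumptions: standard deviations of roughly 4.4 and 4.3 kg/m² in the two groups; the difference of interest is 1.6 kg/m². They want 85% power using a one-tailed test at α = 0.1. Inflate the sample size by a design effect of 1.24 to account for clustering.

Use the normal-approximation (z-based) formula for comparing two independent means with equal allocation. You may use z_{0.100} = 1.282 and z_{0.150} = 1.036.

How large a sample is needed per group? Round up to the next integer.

n = 99 per group

n = (z_α + z_β)² · (σ₁² + σ₂²) / δ²
  = (1.282 + 1.036)² · (4.4² + 4.3² = 37.85) / 1.6²
  = 5.3731 · 37.85 / 2.56
  = 79.44
Design effect: 1.24 × 79.44 = 98.51.
Round up → n = 99 per group.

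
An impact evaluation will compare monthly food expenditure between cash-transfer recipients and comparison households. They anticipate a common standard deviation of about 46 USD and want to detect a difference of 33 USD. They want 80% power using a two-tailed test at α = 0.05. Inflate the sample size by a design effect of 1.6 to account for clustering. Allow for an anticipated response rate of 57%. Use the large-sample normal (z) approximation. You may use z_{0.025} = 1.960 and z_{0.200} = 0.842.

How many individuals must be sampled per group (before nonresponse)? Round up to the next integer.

n = (z_{α/2} + z_β)² · (σ₁² + σ₂²) / δ²
  = (1.960 + 0.842)² · (2·46² = 4232) / 33²
  = 7.8512 · 4232 / 1089
  = 30.51
Design effect: 1.6 × 30.51 = 48.82.
Adjust for 57% response: 48.82 / 0.57 = 85.64.
Round up → n = 86 per group.

n = 86 per group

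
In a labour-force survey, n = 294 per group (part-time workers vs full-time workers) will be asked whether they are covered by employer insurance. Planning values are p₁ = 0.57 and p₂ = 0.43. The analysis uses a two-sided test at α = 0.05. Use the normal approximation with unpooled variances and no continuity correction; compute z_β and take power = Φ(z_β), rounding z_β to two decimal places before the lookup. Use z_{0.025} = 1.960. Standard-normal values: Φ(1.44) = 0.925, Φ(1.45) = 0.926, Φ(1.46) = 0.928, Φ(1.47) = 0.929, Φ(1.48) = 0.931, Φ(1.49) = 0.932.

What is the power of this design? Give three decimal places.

z_β = |p₁−p₂|·√(n/[p₁q₁+p₂q₂]) − z_{α/2}
    = 0.14 · √(294/0.4902) − 1.960
    = 0.14 · 24.4899 − 1.960
    = 3.4286 − 1.960 = 1.4686 → 1.47
Power = Φ(1.47) = 0.929.

Power ≈ 0.929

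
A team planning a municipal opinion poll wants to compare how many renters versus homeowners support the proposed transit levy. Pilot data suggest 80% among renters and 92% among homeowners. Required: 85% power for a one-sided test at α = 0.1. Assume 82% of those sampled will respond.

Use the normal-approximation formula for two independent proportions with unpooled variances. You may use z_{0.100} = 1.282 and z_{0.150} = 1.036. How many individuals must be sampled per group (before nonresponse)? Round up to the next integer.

n = (z_α + z_β)² · [p₁(1−p₁) + p₂(1−p₂)] / (p₁ − p₂)²
  = (1.282 + 1.036)² · (0.80·0.20 + 0.92·0.08) / (-0.12)²
  = (2.318)² · (0.1600 + 0.0736) / 0.0144
  = 5.3731 · 0.2336 / 0.0144
  = 87.16
Adjust for 82% response: 87.16 / 0.82 = 106.30.
Round up → n = 107 per group.

n = 107 per group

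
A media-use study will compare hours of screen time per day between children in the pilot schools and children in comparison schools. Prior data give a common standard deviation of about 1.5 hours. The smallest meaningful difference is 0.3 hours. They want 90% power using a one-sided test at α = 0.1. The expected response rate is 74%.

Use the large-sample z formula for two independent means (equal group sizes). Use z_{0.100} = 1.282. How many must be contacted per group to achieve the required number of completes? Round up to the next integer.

n = 445 per group

n = (z_α + z_β)² · (σ₁² + σ₂²) / δ²
  = (1.282 + 1.282)² · (2·1.5² = 4.5) / 0.3²
  = 6.5741 · 4.5 / 0.09
  = 328.70
Adjust for 74% response: 328.70 / 0.74 = 444.20.
Round up → n = 445 per group.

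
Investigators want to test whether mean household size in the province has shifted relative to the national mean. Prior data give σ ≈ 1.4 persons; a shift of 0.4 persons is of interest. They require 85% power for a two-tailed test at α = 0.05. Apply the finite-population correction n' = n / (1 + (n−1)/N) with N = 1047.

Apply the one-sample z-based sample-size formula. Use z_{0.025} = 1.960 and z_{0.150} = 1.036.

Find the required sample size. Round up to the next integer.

n = 100

n = (z_{α/2} + z_β)² · σ² / δ²
  = (1.960 + 1.036)² · 1.4² / 0.4²
  = 8.9760 · 1.96 / 0.16
  = 109.96
Finite-population correction (N = 1047): 109.96 / (1 + (109.96 − 1)/1047) = 99.59.
Round up → n = 100.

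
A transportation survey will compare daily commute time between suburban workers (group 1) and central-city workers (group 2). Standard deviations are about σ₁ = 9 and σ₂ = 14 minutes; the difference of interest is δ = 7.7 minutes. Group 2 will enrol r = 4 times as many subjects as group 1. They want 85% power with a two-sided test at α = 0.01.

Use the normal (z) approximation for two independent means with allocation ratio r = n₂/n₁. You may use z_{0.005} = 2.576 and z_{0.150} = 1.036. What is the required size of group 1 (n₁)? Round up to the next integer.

n₁ = 29

n₁ = (z_{α/2} + z_β)² · (σ₁² + σ₂²/r) / δ²
   = (2.576 + 1.036)² · (9² + 14²/4) / 7.7²
   = 13.0465 · (81 + 49) / 59.29
   = 13.0465 · 130 / 59.29
   = 28.61
Round up → n₁ = 29; n₂ = r·n₁ = 4 × 29 = 116.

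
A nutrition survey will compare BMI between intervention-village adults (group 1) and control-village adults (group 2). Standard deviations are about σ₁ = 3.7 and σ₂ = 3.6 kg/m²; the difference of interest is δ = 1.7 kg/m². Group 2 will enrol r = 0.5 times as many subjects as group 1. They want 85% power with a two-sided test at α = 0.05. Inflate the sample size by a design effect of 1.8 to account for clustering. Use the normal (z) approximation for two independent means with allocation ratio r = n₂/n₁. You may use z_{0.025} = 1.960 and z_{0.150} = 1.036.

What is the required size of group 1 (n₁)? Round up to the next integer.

n₁ = 222

n₁ = (z_{α/2} + z_β)² · (σ₁² + σ₂²/r) / δ²
   = (1.960 + 1.036)² · (3.7² + 3.6²/0.5) / 1.7²
   = 8.9760 · (13.69 + 25.92) / 2.89
   = 8.9760 · 39.61 / 2.89
   = 123.02
Design effect: 1.8 × 123.02 = 221.44.
Round up → n₁ = 222; n₂ = r·n₁ = 0.5 × 222 = 111.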